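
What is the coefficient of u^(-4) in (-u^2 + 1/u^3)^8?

70

General term: C(8,j)·(-u^2)^j·(1/u^3)^(8-j), with u-exponent 2j − 3(8−j) = 5j − 24.
Set 5j − 24 = -4: j = 4.
C(8,4) = 70; (-1)^4 = 1; 1^4 = 1.
Coefficient = 70 · 1 · 1 = 70.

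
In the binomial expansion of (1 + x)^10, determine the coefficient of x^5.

252

The general term is C(10,j)·(1)^j·(x)^(10-j); the x^5 term has j = 5.
C(10,5) = 252.
Coefficient = C(10,5) = 252.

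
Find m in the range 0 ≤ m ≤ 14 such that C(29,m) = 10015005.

9

C(29,m) increases on 0 ≤ m ≤ 14. C(29,8) = 4292145 and C(29,9) = 10015005, so m = 9.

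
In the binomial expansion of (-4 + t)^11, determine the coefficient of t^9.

880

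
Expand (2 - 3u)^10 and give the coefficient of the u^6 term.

The general term is C(10,j)·(2)^j·(-3u)^(10-j); the u^6 term has j = 4.
C(10,4) = 210.
Coefficient = C(10,4) · 2^4 · (-3)^6 = 210 · 16 · 729 = 2449440.

2449440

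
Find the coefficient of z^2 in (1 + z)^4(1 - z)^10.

11

Coefficient of z^2 = Σ_{j} C(4,j)·1^j·C(10,2-j)·(-1)^(2-j) for j from 0 to 2.
= 45 + (-40) + 6 = 11.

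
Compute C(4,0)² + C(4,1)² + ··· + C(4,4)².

70

By Vandermonde's identity, Σ C(4,j)² = C(8,4) = 70.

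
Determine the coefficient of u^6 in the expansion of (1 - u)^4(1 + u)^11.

-11

Coefficient of u^6 = Σ_{j} C(4,j)·(-1)^j·C(11,6-j)·1^(6-j) for j from 0 to 4.
= 462 + (-1848) + 1980 + (-660) + 55 = -11.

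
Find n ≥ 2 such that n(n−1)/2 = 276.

24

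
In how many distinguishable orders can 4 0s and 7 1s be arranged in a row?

Choose positions for the 0s: C(11,4) = 330.

330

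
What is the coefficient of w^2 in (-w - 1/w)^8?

General term: C(8,j)·(-w)^j·(-1/w)^(8-j), with w-exponent 1j − 1(8−j) = 2j − 8.
Set 2j − 8 = 2: j = 5.
C(8,5) = 56; (-1)^5 = -1; (-1)^3 = -1.
Coefficient = 56 · (-1) · (-1) = 56.

56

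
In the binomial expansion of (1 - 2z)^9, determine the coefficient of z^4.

2016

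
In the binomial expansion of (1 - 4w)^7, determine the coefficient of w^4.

8960

The general term is C(7,j)·(1)^j·(-4w)^(7-j); the w^4 term has j = 3.
C(7,3) = 35.
Coefficient = C(7,3) · (-4)^4 = 35 · 256 = 8960.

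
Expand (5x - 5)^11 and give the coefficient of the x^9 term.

The general term is C(11,j)·(5x)^j·(-5)^(11-j); the x^9 term has j = 9.
C(11,9) = 55.
Coefficient = C(11,9) · 5^9 · (-5)^2 = 55 · 1953125 · 25 = 2685546875.

2685546875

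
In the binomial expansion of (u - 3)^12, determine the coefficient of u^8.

The general term is C(12,j)·(u)^j·(-3)^(12-j); the u^8 term has j = 8.
C(12,8) = 495.
Coefficient = C(12,8) · (-3)^4 = 495 · 81 = 40095.

40095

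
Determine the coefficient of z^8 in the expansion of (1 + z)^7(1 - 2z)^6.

Coefficient of z^8 = Σ_{j} C(7,j)·1^j·C(6,8-j)·(-2)^(8-j) for j from 2 to 7.
= 1344 + (-6720) + 8400 + (-3360) + 420 + (-12) = 72.

72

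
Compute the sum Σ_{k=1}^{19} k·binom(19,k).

4980736

Differentiating (1+x)^19 and setting x=1: Σ k·C(19,k) = 19·2^18 = 4980736.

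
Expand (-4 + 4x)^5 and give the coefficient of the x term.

5120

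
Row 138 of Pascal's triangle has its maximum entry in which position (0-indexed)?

69

C(138,i) is maximized at i = 138/2 = 69.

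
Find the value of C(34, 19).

1855967520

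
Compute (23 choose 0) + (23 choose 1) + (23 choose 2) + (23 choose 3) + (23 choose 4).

10903

1 + 23 + 253 + 1771 + 8855 = 10903.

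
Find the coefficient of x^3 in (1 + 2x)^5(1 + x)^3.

Coefficient of x^3 = Σ_{j} C(5,j)·2^j·C(3,3-j)·1^(3-j) for j from 0 to 3.
= 1 + 30 + 120 + 80 = 231.

231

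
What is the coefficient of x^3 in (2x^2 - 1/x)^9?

-2016

General term: C(9,j)·(2x^2)^j·(-1/x)^(9-j), with x-exponent 2j − 1(9−j) = 3j − 9.
Set 3j − 9 = 3: j = 4.
C(9,4) = 126; 2^4 = 16; (-1)^5 = -1.
Coefficient = 126 · 16 · (-1) = -2016.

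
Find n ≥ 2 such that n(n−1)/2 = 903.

n(n−1)/2 = 903 ⇒ n(n−1) = 1806. Since 43·42 = 1806, n = 43.

43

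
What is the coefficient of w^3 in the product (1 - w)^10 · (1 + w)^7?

Coefficient of w^3 = Σ_{j} C(10,j)·(-1)^j·C(7,3-j)·1^(3-j) for j from 0 to 3.
= 35 + (-210) + 315 + (-120) = 20.

20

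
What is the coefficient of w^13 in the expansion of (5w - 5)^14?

The general term is C(14,j)·(5w)^j·(-5)^(14-j); the w^13 term has j = 13.
C(14,13) = 14.
Coefficient = C(14,13) · 5^13 · (-5)^1 = 14 · 1220703125 · (-5) = -85449218750.

-85449218750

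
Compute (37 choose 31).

2324784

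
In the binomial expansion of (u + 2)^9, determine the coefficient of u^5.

2016

The general term is C(9,j)·(u)^j·(2)^(9-j); the u^5 term has j = 5.
C(9,5) = 126.
Coefficient = C(9,5) · 2^4 = 126 · 16 = 2016.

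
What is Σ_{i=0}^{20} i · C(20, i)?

10485760

Since i·C(20,i) = 20·C(19,i−1), the sum is 20·2^19 = 20·524288 = 10485760.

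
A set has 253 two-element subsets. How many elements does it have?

n(n−1)/2 = 253 ⇒ n(n−1) = 506. Since 23·22 = 506, n = 23.

23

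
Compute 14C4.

1001

C(14,4) = (14·13·12·11) / 4! = 24024 / 24 = 1001.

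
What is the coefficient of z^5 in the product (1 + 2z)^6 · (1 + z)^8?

10848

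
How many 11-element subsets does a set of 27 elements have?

13037895

C(27,11) = (27·26·25·24·23·22·21·20·19·18·17) / 11! = 520431047136000 / 39916800 = 13037895.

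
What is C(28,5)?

C(28,5) = (28·27·26·25·24) / 5! = 11793600 / 120 = 98280.

98280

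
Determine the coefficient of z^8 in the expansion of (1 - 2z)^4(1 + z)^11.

-891

Coefficient of z^8 = Σ_{j} C(4,j)·(-2)^j·C(11,8-j)·1^(8-j) for j from 0 to 4.
= 165 + (-2640) + 11088 + (-14784) + 5280 = -891.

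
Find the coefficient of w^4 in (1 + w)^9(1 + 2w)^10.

20286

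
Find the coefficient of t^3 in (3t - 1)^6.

-540

The general term is C(6,j)·(3t)^j·(-1)^(6-j); the t^3 term has j = 3.
C(6,3) = 20.
Coefficient = C(6,3) · 3^3 · (-1)^3 = 20 · 27 · (-1) = -540.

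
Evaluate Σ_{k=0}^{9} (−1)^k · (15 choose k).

-2002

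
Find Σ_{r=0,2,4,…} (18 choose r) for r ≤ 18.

131072

Even-r terms of row 18 sum to 2^17 = 131072.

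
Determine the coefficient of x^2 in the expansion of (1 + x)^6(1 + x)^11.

136

(1 + x)^6(1 + x)^11 = (1 + x)^17, so the coefficient of x^2 is C(17,2)·1^2 = 136·1 = 136.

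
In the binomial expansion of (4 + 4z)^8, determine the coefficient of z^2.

1835008

The general term is C(8,j)·(4)^j·(4z)^(8-j); the z^2 term has j = 6.
C(8,6) = 28.
Coefficient = C(8,6) · 4^6 · 4^2 = 28 · 4096 · 16 = 1835008.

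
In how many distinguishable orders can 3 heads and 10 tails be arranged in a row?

Choose positions for the heads: C(13,3) = 286.

286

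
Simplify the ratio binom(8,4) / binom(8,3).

5/4

C(n,k+1)/C(n,k) = (n−k)/(k+1) = (8−3)/(3+1) = 5/4.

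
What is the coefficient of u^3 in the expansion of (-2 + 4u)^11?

2703360

The general term is C(11,j)·(-2)^j·(4u)^(11-j); the u^3 term has j = 8.
C(11,8) = 165.
Coefficient = C(11,8) · (-2)^8 · 4^3 = 165 · 256 · 64 = 2703360.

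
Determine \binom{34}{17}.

2333606220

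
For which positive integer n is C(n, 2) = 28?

n(n−1)/2 = 28 ⇒ n(n−1) = 56. Since 8·7 = 56, n = 8.

8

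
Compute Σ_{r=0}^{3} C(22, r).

1 + 22 + 231 + 1540 = 1794.

1794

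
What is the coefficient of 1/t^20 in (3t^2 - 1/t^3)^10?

General term: C(10,j)·(3t^2)^j·(-1/t^3)^(10-j), with t-exponent 2j − 3(10−j) = 5j − 30.
Set 5j − 30 = -20: j = 2.
C(10,2) = 45; 3^2 = 9; (-1)^8 = 1.
Coefficient = 45 · 9 · 1 = 405.

405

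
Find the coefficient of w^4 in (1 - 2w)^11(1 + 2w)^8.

Coefficient of w^4 = Σ_{j} C(11,j)·(-2)^j·C(8,4-j)·2^(4-j) for j from 0 to 4.
= 1120 + (-9856) + 24640 + (-21120) + 5280 = 64.

64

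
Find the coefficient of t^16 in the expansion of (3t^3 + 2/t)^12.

55427328

General term: C(12,j)·(3t^3)^j·(2/t)^(12-j), with t-exponent 3j − 1(12−j) = 4j − 12.
Set 4j − 12 = 16: j = 7.
C(12,7) = 792; 3^7 = 2187; 2^5 = 32.
Coefficient = 792 · 2187 · 32 = 55427328.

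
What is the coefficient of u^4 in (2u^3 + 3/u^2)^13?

240185088

General term: C(13,j)·(2u^3)^j·(3/u^2)^(13-j), with u-exponent 3j − 2(13−j) = 5j − 26.
Set 5j − 26 = 4: j = 6.
C(13,6) = 1716; 2^6 = 64; 3^7 = 2187.
Coefficient = 1716 · 64 · 2187 = 240185088.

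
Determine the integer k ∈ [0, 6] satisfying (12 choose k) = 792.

C(12,k) increases on 0 ≤ k ≤ 6. C(12,4) = 495 and C(12,5) = 792, so k = 5.

5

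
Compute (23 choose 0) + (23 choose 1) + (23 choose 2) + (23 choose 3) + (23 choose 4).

10903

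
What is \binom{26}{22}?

14950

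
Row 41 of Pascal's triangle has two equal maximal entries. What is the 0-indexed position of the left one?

20

For odd n = 41, C(41,r) peaks at r = (n−1)/2 and (n+1)/2; the lower is 20.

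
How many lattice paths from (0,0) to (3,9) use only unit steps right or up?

220

Each path is a sequence of 12 steps with 3 rights: C(12,3) = 220.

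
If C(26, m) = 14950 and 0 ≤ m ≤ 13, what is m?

C(26,m) increases on 0 ≤ m ≤ 13. C(26,3) = 2600 and C(26,4) = 14950, so m = 4.

4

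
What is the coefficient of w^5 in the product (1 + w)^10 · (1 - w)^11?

-45

Coefficient of w^5 = Σ_{j} C(10,j)·1^j·C(11,5-j)·(-1)^(5-j) for j from 0 to 5.
= (-462) + 3300 + (-7425) + 6600 + (-2310) + 252 = -45.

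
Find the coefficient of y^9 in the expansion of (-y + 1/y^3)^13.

13

General term: C(13,j)·(-y)^j·(1/y^3)^(13-j), with y-exponent 1j − 3(13−j) = 4j − 39.
Set 4j − 39 = 9: j = 12.
C(13,12) = 13; (-1)^12 = 1; 1^1 = 1.
Coefficient = 13 · 1 · 1 = 13.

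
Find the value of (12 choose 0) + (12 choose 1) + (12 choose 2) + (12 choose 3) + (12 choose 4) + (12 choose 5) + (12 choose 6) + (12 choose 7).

1 + 12 + 66 + 220 + 495 + 792 + 924 + 792 = 3302.

3302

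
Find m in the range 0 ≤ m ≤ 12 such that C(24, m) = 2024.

3

C(24,m) increases on 0 ≤ m ≤ 12. C(24,2) = 276 and C(24,3) = 2024, so m = 3.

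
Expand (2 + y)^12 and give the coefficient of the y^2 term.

The general term is C(12,j)·(2)^j·(y)^(12-j); the y^2 term has j = 10.
C(12,10) = 66.
Coefficient = C(12,10) · 2^10 = 66 · 1024 = 67584.

67584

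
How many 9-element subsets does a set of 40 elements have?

C(40,9) = (40·39·38·37·36·35·34·33·32) / 9! = 99225500774400 / 362880 = 273438880.

273438880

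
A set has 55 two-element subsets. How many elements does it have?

n(n−1)/2 = 55 ⇒ n(n−1) = 110. Since 11·10 = 110, n = 11.

11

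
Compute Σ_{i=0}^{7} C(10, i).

968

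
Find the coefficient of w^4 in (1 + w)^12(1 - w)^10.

35

Coefficient of w^4 = Σ_{j} C(12,j)·1^j·C(10,4-j)·(-1)^(4-j) for j from 0 to 4.
= 210 + (-1440) + 2970 + (-2200) + 495 = 35.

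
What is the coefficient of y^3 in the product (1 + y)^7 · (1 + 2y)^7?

1197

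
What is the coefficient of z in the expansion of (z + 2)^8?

1024

The general term is C(8,j)·(z)^j·(2)^(8-j); the z^1 term has j = 1.
C(8,1) = 8.
Coefficient = C(8,1) · 2^7 = 8 · 128 = 1024.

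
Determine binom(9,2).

36

C(9,2) = (9·8) / 2! = 72 / 2 = 36.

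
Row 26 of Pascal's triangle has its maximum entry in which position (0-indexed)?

C(26,j) is maximized at j = 26/2 = 13.

13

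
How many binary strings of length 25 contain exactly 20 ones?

Choose the 20 positions: C(25,20) = 53130.

53130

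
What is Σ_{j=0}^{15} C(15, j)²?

155117520

By Vandermonde's identity, Σ C(15,j)² = C(30,15) = 155117520.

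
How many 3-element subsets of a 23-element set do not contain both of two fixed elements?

All 3-subsets: C(23,3) = 1771. Those containing both fixed elements: C(21,1) = 21.
1771 − 21 = 1750.

1750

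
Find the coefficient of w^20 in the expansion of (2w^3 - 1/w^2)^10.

11520

General term: C(10,j)·(2w^3)^j·(-1/w^2)^(10-j), with w-exponent 3j − 2(10−j) = 5j − 20.
Set 5j − 20 = 20: j = 8.
C(10,8) = 45; 2^8 = 256; (-1)^2 = 1.
Coefficient = 45 · 256 · 1 = 11520.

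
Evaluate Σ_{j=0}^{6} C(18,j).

1 + 18 + 153 + 816 + 3060 + 8568 + 18564 = 31180.

31180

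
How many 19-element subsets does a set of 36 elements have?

C(36,19) = C(36,17) by symmetry.
C(36,17) = (36·35·34·33·32·31·30·29·28·27·26·25·24·23·22·21·20) / 17! = 3058021453718104473600000 / 355687428096000 = 8597496600.

8597496600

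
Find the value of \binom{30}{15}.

155117520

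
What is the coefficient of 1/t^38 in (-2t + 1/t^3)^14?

General term: C(14,j)·(-2t)^j·(1/t^3)^(14-j), with t-exponent 1j − 3(14−j) = 4j − 42.
Set 4j − 42 = -38: j = 1.
C(14,1) = 14; (-2)^1 = -2; 1^13 = 1.
Coefficient = 14 · (-2) · 1 = -28.

-28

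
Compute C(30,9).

14307150

C(30,9) = (30·29·28·27·26·25·24·23·22) / 9! = 5191778592000 / 362880 = 14307150.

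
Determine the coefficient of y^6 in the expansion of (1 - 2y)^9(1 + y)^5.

Coefficient of y^6 = Σ_{j} C(9,j)·(-2)^j·C(5,6-j)·1^(6-j) for j from 1 to 6.
= (-18) + 720 + (-6720) + 20160 + (-20160) + 5376 = -642.

-642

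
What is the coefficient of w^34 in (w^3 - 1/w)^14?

91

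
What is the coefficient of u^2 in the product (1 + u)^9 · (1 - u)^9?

Coefficient of u^2 = Σ_{j} C(9,j)·1^j·C(9,2-j)·(-1)^(2-j) for j from 0 to 2.
= 36 + (-81) + 36 = -9.

-9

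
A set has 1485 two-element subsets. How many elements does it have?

55

n(n−1)/2 = 1485 ⇒ n(n−1) = 2970. Since 55·54 = 2970, n = 55.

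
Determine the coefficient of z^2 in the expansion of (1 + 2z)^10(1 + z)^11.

Coefficient of z^2 = Σ_{j} C(10,j)·2^j·C(11,2-j)·1^(2-j) for j from 0 to 2.
= 55 + 220 + 180 = 455.

455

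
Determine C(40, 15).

40225345056

C(40,15) = (40·39·38·37·36·35·34·33·32·31·30·29·28·27·26) / 15! = 52601652673686724608000 / 1307674368000 = 40225345056.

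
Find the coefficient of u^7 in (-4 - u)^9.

-576

The general term is C(9,j)·(-4)^j·(-u)^(9-j); the u^7 term has j = 2.
C(9,2) = 36.
Coefficient = C(9,2) · (-4)^2 · (-1)^7 = 36 · 16 · (-1) = -576.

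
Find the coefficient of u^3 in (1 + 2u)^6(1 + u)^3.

Coefficient of u^3 = Σ_{j} C(6,j)·2^j·C(3,3-j)·1^(3-j) for j from 0 to 3.
= 1 + 36 + 180 + 160 = 377.

377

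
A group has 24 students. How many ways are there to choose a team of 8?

This is C(24,8) = 735471.

735471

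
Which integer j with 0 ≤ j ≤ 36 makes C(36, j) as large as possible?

C(36,j) is maximized at j = 36/2 = 18.

18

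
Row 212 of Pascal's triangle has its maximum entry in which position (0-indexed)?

C(212,i) is maximized at i = 212/2 = 106.

106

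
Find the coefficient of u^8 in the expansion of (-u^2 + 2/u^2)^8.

General term: C(8,j)·(-u^2)^j·(2/u^2)^(8-j), with u-exponent 2j − 2(8−j) = 4j − 16.
Set 4j − 16 = 8: j = 6.
C(8,6) = 28; (-1)^6 = 1; 2^2 = 4.
Coefficient = 28 · 1 · 4 = 112.

112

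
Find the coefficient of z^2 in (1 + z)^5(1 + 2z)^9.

244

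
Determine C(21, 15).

C(21,15) = C(21,6) by symmetry.
C(21,6) = (21·20·19·18·17·16) / 6! = 39070080 / 720 = 54264.

54264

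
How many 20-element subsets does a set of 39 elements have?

68923264410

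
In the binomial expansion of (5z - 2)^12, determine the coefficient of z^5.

The general term is C(12,j)·(5z)^j·(-2)^(12-j); the z^5 term has j = 5.
C(12,5) = 792.
Coefficient = C(12,5) · 5^5 · (-2)^7 = 792 · 3125 · (-128) = -316800000.

-316800000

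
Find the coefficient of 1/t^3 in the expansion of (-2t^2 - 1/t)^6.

General term: C(6,j)·(-2t^2)^j·(-1/t)^(6-j), with t-exponent 2j − 1(6−j) = 3j − 6.
Set 3j − 6 = -3: j = 1.
C(6,1) = 6; (-2)^1 = -2; (-1)^5 = -1.
Coefficient = 6 · (-2) · (-1) = 12.

12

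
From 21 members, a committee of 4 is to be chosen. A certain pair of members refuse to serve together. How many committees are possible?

All 4-subsets: C(21,4) = 5985. Those containing both fixed elements: C(19,2) = 171.
5985 − 171 = 5814.

5814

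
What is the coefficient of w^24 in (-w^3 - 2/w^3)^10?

General term: C(10,j)·(-w^3)^j·(-2/w^3)^(10-j), with w-exponent 3j − 3(10−j) = 6j − 30.
Set 6j − 30 = 24: j = 9.
C(10,9) = 10; (-1)^9 = -1; (-2)^1 = -2.
Coefficient = 10 · (-1) · (-2) = 20.

20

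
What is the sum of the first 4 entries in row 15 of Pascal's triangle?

576

1 + 15 + 105 + 455 = 576.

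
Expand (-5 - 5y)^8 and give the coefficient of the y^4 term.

The general term is C(8,j)·(-5)^j·(-5y)^(8-j); the y^4 term has j = 4.
C(8,4) = 70.
Coefficient = C(8,4) · (-5)^4 · (-5)^4 = 70 · 625 · 625 = 27343750.

27343750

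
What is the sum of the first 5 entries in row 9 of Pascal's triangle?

256

1 + 9 + 36 + 84 + 126 = 256.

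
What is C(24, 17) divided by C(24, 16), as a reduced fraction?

C(n,k+1)/C(n,k) = (n−k)/(k+1) = (24−16)/(16+1) = 8/17.

8/17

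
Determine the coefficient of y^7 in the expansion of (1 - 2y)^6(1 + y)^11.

Coefficient of y^7 = Σ_{j} C(6,j)·(-2)^j·C(11,7-j)·1^(7-j) for j from 0 to 6.
= 330 + (-5544) + 27720 + (-52800) + 39600 + (-10560) + 704 = -550.

-550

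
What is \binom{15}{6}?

5005

C(15,6) = (15·14·13·12·11·10) / 6! = 3603600 / 720 = 5005.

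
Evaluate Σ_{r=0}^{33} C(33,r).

Setting x = 1 in (1+x)^33 gives Σ C(33,r) = 2^33 = 8589934592.

8589934592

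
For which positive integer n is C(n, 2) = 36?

9

n(n−1)/2 = 36 ⇒ n(n−1) = 72. Since 9·8 = 72, n = 9.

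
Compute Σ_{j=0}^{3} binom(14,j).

470

1 + 14 + 91 + 364 = 470.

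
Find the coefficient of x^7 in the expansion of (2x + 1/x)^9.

General term: C(9,j)·(2x)^j·(1/x)^(9-j), with x-exponent 1j − 1(9−j) = 2j − 9.
Set 2j − 9 = 7: j = 8.
C(9,8) = 9; 2^8 = 256; 1^1 = 1.
Coefficient = 9 · 256 · 1 = 2304.

2304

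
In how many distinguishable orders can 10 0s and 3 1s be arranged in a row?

286

Choose positions for the 0s: C(13,10) = 286.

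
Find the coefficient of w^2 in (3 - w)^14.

48361131

The general term is C(14,j)·(3)^j·(-w)^(14-j); the w^2 term has j = 12.
C(14,12) = 91.
Coefficient = C(14,12) · 3^12 = 91 · 531441 = 48361131.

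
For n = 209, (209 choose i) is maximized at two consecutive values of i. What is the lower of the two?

For odd n = 209, C(209,i) peaks at i = (n−1)/2 and (n+1)/2; the lower is 104.

104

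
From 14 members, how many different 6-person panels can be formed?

This is C(14,6) = 3003.

3003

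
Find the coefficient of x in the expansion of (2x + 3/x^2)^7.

6048

General term: C(7,j)·(2x)^j·(3/x^2)^(7-j), with x-exponent 1j − 2(7−j) = 3j − 14.
Set 3j − 14 = 1: j = 5.
C(7,5) = 21; 2^5 = 32; 3^2 = 9.
Coefficient = 21 · 32 · 9 = 6048.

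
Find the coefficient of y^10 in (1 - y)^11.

11

The general term is C(11,j)·(1)^j·(-y)^(11-j); the y^10 term has j = 1.
C(11,1) = 11.
Coefficient = C(11,1) = 11.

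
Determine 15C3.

C(15,3) = (15·14·13) / 3! = 2730 / 6 = 455.

455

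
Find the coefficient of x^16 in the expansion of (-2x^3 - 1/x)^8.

1792

General term: C(8,j)·(-2x^3)^j·(-1/x)^(8-j), with x-exponent 3j − 1(8−j) = 4j − 8.
Set 4j − 8 = 16: j = 6.
C(8,6) = 28; (-2)^6 = 64; (-1)^2 = 1.
Coefficient = 28 · 64 · 1 = 1792.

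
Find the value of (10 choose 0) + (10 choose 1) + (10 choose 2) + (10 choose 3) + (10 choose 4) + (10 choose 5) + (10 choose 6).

848

1 + 10 + 45 + 120 + 210 + 252 + 210 = 848.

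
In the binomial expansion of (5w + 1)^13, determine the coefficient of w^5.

4021875

The general term is C(13,j)·(5w)^j·(1)^(13-j); the w^5 term has j = 5.
C(13,5) = 1287.
Coefficient = C(13,5) · 5^5 = 1287 · 3125 = 4021875.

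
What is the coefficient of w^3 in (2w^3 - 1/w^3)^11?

-29568

General term: C(11,j)·(2w^3)^j·(-1/w^3)^(11-j), with w-exponent 3j − 3(11−j) = 6j − 33.
Set 6j − 33 = 3: j = 6.
C(11,6) = 462; 2^6 = 64; (-1)^5 = -1.
Coefficient = 462 · 64 · (-1) = -29568.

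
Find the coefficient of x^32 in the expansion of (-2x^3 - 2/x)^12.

49152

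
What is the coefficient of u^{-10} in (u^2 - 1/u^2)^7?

General term: C(7,j)·(u^2)^j·(-1/u^2)^(7-j), with u-exponent 2j − 2(7−j) = 4j − 14.
Set 4j − 14 = -10: j = 1.
C(7,1) = 7; 1^1 = 1; (-1)^6 = 1.
Coefficient = 7 · 1 · 1 = 7.

7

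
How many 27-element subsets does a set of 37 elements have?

C(37,27) = C(37,10) by symmetry.
C(37,10) = (37·36·35·34·33·32·31·30·29·28) / 10! = 1264020397516800 / 3628800 = 348330136.

348330136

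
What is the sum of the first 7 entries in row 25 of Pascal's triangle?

245506

1 + 25 + 300 + 2300 + 12650 + 53130 + 177100 = 245506.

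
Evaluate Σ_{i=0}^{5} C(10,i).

638

1 + 10 + 45 + 120 + 210 + 252 = 638.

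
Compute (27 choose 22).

80730

C(27,22) = C(27,5) by symmetry.
C(27,5) = (27·26·25·24·23) / 5! = 9687600 / 120 = 80730.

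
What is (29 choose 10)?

C(29,10) = (29·28·27·26·25·24·23·22·21·20) / 10! = 72684900288000 / 3628800 = 20030010.

20030010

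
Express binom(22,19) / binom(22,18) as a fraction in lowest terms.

4/19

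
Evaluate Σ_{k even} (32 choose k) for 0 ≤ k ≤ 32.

Half of (1+1)^32 + (1−1)^32 gives the even-index sum: 2^31 = 2147483648.

2147483648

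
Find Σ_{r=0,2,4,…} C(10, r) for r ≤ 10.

Even-r terms of row 10 sum to 2^9 = 512.

512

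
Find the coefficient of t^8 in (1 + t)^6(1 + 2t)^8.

Coefficient of t^8 = Σ_{j} C(6,j)·1^j·C(8,8-j)·2^(8-j) for j from 0 to 6.
= 256 + 6144 + 26880 + 35840 + 16800 + 2688 + 112 = 88720.

88720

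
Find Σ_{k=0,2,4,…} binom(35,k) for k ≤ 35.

Half of (1+1)^35 + (1−1)^35 gives the even-index sum: 2^34 = 17179869184.

17179869184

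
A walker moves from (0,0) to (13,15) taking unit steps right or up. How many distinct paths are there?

37442160

Each path is a sequence of 28 steps with 13 rights: C(28,13) = 37442160.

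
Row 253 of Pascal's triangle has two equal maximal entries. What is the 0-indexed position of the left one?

126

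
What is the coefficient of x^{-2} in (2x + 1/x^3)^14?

1025024

General term: C(14,j)·(2x)^j·(1/x^3)^(14-j), with x-exponent 1j − 3(14−j) = 4j − 42.
Set 4j − 42 = -2: j = 10.
C(14,10) = 1001; 2^10 = 1024; 1^4 = 1.
Coefficient = 1001 · 1024 · 1 = 1025024.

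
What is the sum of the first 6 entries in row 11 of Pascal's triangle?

1024

1 + 11 + 55 + 165 + 330 + 462 = 1024.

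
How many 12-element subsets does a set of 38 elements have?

2707475148

C(38,12) = (38·37·36·35·34·33·32·31·30·29·28·27) / 12! = 1296884927852236800 / 479001600 = 2707475148.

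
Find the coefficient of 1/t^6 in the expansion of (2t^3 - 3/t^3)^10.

General term: C(10,j)·(2t^3)^j·(-3/t^3)^(10-j), with t-exponent 3j − 3(10−j) = 6j − 30.
Set 6j − 30 = -6: j = 4.
C(10,4) = 210; 2^4 = 16; (-3)^6 = 729.
Coefficient = 210 · 16 · 729 = 2449440.

2449440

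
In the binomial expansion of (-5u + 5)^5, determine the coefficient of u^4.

15625

The general term is C(5,j)·(-5u)^j·(5)^(5-j); the u^4 term has j = 4.
C(5,4) = 5.
Coefficient = C(5,4) · (-5)^4 · 5^1 = 5 · 625 · 5 = 15625.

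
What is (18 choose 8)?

C(18,8) = (18·17·16·15·14·13·12·11) / 8! = 1764322560 / 40320 = 43758.

43758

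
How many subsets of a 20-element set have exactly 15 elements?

Choose the 15 positions: C(20,15) = 15504.

15504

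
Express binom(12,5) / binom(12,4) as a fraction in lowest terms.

8/5

C(n,k+1)/C(n,k) = (n−k)/(k+1) = (12−4)/(4+1) = 8/5.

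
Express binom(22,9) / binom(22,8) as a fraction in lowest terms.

C(n,k+1)/C(n,k) = (n−k)/(k+1) = (22−8)/(8+1) = 14/9.

14/9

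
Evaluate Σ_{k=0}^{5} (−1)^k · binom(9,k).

The partial alternating sum Σ_{k=0}^{5} (−1)^k C(9,k) = (−1)^5 C(8,5) = -56.

-56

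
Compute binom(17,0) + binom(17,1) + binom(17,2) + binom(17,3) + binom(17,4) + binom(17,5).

1 + 17 + 136 + 680 + 2380 + 6188 = 9402.

9402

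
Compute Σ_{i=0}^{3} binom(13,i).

1 + 13 + 78 + 286 = 378.

378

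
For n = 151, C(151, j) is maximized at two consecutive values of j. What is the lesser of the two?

75

For odd n = 151, C(151,j) peaks at j = (n−1)/2 and (n+1)/2; the lesser is 75.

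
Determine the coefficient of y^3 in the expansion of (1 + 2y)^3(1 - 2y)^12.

-456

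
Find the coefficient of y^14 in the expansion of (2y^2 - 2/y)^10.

46080

General term: C(10,j)·(2y^2)^j·(-2/y)^(10-j), with y-exponent 2j − 1(10−j) = 3j − 10.
Set 3j − 10 = 14: j = 8.
C(10,8) = 45; 2^8 = 256; (-2)^2 = 4.
Coefficient = 45 · 256 · 4 = 46080.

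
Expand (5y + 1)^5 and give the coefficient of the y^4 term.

The general term is C(5,j)·(5y)^j·(1)^(5-j); the y^4 term has j = 4.
C(5,4) = 5.
Coefficient = C(5,4) · 5^4 = 5 · 625 = 3125.

3125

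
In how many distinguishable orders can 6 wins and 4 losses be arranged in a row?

210

Choose positions for the wins: C(10,6) = 210.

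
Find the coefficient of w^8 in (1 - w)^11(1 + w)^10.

210

Coefficient of w^8 = Σ_{j} C(11,j)·(-1)^j·C(10,8-j)·1^(8-j) for j from 0 to 8.
= 45 + (-1320) + 11550 + (-41580) + 69300 + (-55440) + 20790 + (-3300) + 165 = 210.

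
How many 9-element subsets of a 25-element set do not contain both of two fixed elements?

1797818

All 9-subsets: C(25,9) = 2042975. Those containing both fixed elements: C(23,7) = 245157.
2042975 − 245157 = 1797818.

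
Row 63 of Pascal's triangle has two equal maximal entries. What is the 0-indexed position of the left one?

For odd n = 63, C(63,r) peaks at r = (n−1)/2 and (n+1)/2; the smaller is 31.

31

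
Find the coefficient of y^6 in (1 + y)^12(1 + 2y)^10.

649032

Coefficient of y^6 = Σ_{j} C(12,j)·1^j·C(10,6-j)·2^(6-j) for j from 0 to 6.
= 13440 + 96768 + 221760 + 211200 + 89100 + 15840 + 924 = 649032.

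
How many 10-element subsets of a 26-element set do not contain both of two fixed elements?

4576264

All 10-subsets: C(26,10) = 5311735. Those containing both fixed elements: C(24,8) = 735471.
5311735 − 735471 = 4576264.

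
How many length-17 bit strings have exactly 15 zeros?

136

Choose the 15 positions: C(17,15) = 136.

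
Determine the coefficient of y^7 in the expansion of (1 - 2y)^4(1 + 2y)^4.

Coefficient of y^7 = Σ_{j} C(4,j)·(-2)^j·C(4,7-j)·2^(7-j) for j from 3 to 4.
= (-512) + 512 = 0.

0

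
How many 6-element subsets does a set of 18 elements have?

18564

C(18,6) = (18·17·16·15·14·13) / 6! = 13366080 / 720 = 18564.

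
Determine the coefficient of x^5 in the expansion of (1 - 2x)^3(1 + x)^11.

22

Coefficient of x^5 = Σ_{j} C(3,j)·(-2)^j·C(11,5-j)·1^(5-j) for j from 0 to 3.
= 462 + (-1980) + 1980 + (-440) = 22.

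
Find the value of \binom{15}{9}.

5005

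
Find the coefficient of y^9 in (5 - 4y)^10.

-13107200

The general term is C(10,j)·(5)^j·(-4y)^(10-j); the y^9 term has j = 1.
C(10,1) = 10.
Coefficient = C(10,1) · 5^1 · (-4)^9 = 10 · 5 · (-262144) = -13107200.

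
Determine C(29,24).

118755

C(29,24) = C(29,5) by symmetry.
C(29,5) = (29·28·27·26·25) / 5! = 14250600 / 120 = 118755.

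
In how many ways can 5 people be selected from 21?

20349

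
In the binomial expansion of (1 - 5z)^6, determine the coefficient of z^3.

-2500

The general term is C(6,j)·(1)^j·(-5z)^(6-j); the z^3 term has j = 3.
C(6,3) = 20.
Coefficient = C(6,3) · (-5)^3 = 20 · (-125) = -2500.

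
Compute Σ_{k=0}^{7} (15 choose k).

1 + 15 + 105 + 455 + 1365 + 3003 + 5005 + 6435 = 16384.

16384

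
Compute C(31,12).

C(31,12) = (31·30·29·28·27·26·25·24·23·22·21·20) / 12! = 67596957267840000 / 479001600 = 141120525.

141120525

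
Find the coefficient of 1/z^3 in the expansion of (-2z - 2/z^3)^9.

General term: C(9,j)·(-2z)^j·(-2/z^3)^(9-j), with z-exponent 1j − 3(9−j) = 4j − 27.
Set 4j − 27 = -3: j = 6.
C(9,6) = 84; (-2)^6 = 64; (-2)^3 = -8.
Coefficient = 84 · 64 · (-8) = -43008.

-43008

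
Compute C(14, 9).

C(14,9) = C(14,5) by symmetry.
C(14,5) = (14·13·12·11·10) / 5! = 240240 / 120 = 2002.

2002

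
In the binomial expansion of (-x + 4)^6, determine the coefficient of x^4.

240

The general term is C(6,j)·(-x)^j·(4)^(6-j); the x^4 term has j = 4.
C(6,4) = 15.
Coefficient = C(6,4) · 4^2 = 15 · 16 = 240.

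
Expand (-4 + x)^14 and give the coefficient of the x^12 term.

1456

The general term is C(14,j)·(-4)^j·(x)^(14-j); the x^12 term has j = 2.
C(14,2) = 91.
Coefficient = C(14,2) · (-4)^2 = 91 · 16 = 1456.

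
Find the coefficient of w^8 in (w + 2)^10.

180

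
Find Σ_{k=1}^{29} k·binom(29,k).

7784628224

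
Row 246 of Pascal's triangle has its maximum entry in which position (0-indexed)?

C(246,i) is maximized at i = 246/2 = 123.

123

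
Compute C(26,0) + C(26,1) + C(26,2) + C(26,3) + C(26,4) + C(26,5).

1 + 26 + 325 + 2600 + 14950 + 65780 = 83682.

83682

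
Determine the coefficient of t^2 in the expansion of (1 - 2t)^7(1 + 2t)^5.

Coefficient of t^2 = Σ_{j} C(7,j)·(-2)^j·C(5,2-j)·2^(2-j) for j from 0 to 2.
= 40 + (-140) + 84 = -16.

-16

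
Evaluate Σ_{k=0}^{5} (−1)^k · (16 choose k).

-3003

The partial alternating sum Σ_{k=0}^{5} (−1)^k C(16,k) = (−1)^5 C(15,5) = -3003.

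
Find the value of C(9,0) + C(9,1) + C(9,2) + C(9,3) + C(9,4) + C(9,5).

1 + 9 + 36 + 84 + 126 + 126 = 382.

382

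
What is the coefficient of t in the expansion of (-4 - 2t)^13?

The general term is C(13,j)·(-4)^j·(-2t)^(13-j); the t^1 term has j = 12.
C(13,12) = 13.
Coefficient = C(13,12) · (-4)^12 · (-2)^1 = 13 · 16777216 · (-2) = -436207616.

-436207616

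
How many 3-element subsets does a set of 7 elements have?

35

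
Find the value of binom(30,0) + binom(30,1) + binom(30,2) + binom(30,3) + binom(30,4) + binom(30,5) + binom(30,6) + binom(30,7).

1 + 30 + 435 + 4060 + 27405 + 142506 + 593775 + 2035800 = 2804012.

2804012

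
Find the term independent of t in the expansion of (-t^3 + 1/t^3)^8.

70

General term: C(8,j)·(-t^3)^j·(1/t^3)^(8-j), with t-exponent 3j − 3(8−j) = 6j − 24.
Set 6j − 24 = 0: j = 4.
C(8,4) = 70; (-1)^4 = 1; 1^4 = 1.
Coefficient = 70 · 1 · 1 = 70.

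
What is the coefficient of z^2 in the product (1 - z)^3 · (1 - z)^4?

(1 - z)^3(1 - z)^4 = (1 - z)^7, so the coefficient of z^2 is C(7,2)·(-1)^2 = 21·1 = 21.

21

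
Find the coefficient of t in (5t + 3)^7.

The general term is C(7,j)·(5t)^j·(3)^(7-j); the t^1 term has j = 1.
C(7,1) = 7.
Coefficient = C(7,1) · 5^1 · 3^6 = 7 · 5 · 729 = 25515.

25515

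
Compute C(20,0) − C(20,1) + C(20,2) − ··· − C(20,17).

-171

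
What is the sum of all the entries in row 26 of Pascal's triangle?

67108864

Setting x = 1 in (1+x)^26 gives Σ C(26,j) = 2^26 = 67108864.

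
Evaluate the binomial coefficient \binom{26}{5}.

65780

C(26,5) = (26·25·24·23·22) / 5! = 7893600 / 120 = 65780.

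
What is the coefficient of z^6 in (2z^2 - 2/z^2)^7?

General term: C(7,j)·(2z^2)^j·(-2/z^2)^(7-j), with z-exponent 2j − 2(7−j) = 4j − 14.
Set 4j − 14 = 6: j = 5.
C(7,5) = 21; 2^5 = 32; (-2)^2 = 4.
Coefficient = 21 · 32 · 4 = 2688.

2688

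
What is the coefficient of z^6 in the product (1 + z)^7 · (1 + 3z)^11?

1857940

Coefficient of z^6 = Σ_{j} C(7,j)·1^j·C(11,6-j)·3^(6-j) for j from 0 to 6.
= 336798 + 785862 + 561330 + 155925 + 17325 + 693 + 7 = 1857940.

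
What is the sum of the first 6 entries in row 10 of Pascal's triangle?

1 + 10 + 45 + 120 + 210 + 252 = 638.

638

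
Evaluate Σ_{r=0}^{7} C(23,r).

1 + 23 + 253 + 1771 + 8855 + 33649 + 100947 + 245157 = 390656.

390656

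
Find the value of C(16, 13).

C(16,13) = C(16,3) by symmetry.
C(16,3) = (16·15·14) / 3! = 3360 / 6 = 560.

560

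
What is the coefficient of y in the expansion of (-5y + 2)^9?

-11520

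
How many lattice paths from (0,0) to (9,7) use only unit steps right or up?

11440

Each path is a sequence of 16 steps with 9 rights: C(16,9) = 11440.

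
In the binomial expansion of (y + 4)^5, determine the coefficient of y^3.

The general term is C(5,j)·(y)^j·(4)^(5-j); the y^3 term has j = 3.
C(5,3) = 10.
Coefficient = C(5,3) · 4^2 = 10 · 16 = 160.

160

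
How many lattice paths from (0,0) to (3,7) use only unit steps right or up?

120

Each path is a sequence of 10 steps with 3 rights: C(10,3) = 120.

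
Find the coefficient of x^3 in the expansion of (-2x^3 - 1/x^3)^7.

-560

General term: C(7,j)·(-2x^3)^j·(-1/x^3)^(7-j), with x-exponent 3j − 3(7−j) = 6j − 21.
Set 6j − 21 = 3: j = 4.
C(7,4) = 35; (-2)^4 = 16; (-1)^3 = -1.
Coefficient = 35 · 16 · (-1) = -560.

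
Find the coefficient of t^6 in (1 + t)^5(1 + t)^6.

462

Coefficient of t^6 = Σ_{j} C(5,j)·C(6,6-j) for j from 0 to 5.
= 1 + 30 + 150 + 200 + 75 + 6 = 462.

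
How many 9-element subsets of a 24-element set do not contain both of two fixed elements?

All 9-subsets: C(24,9) = 1307504. Those containing both fixed elements: C(22,7) = 170544.
1307504 − 170544 = 1136960.

1136960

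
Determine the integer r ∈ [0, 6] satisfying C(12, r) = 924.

6

C(12,r) increases on 0 ≤ r ≤ 6. C(12,5) = 792 and C(12,6) = 924, so r = 6.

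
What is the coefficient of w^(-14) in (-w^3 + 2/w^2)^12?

67584

General term: C(12,j)·(-w^3)^j·(2/w^2)^(12-j), with w-exponent 3j − 2(12−j) = 5j − 24.
Set 5j − 24 = -14: j = 2.
C(12,2) = 66; (-1)^2 = 1; 2^10 = 1024.
Coefficient = 66 · 1 · 1024 = 67584.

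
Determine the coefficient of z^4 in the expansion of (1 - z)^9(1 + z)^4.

-29

Coefficient of z^4 = Σ_{j} C(9,j)·(-1)^j·C(4,4-j)·1^(4-j) for j from 0 to 4.
= 1 + (-36) + 216 + (-336) + 126 = -29.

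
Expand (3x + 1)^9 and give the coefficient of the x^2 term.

The general term is C(9,j)·(3x)^j·(1)^(9-j); the x^2 term has j = 2.
C(9,2) = 36.
Coefficient = C(9,2) · 3^2 = 36 · 9 = 324.

324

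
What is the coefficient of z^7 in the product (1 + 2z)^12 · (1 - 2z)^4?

Coefficient of z^7 = Σ_{j} C(12,j)·2^j·C(4,7-j)·(-2)^(7-j) for j from 3 to 7.
= 28160 + (-253440) + 608256 + (-473088) + 101376 = 11264.

11264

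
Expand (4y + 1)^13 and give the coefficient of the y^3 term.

The general term is C(13,j)·(4y)^j·(1)^(13-j); the y^3 term has j = 3.
C(13,3) = 286.
Coefficient = C(13,3) · 4^3 = 286 · 64 = 18304.

18304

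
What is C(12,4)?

495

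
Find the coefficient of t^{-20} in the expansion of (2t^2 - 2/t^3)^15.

General term: C(15,j)·(2t^2)^j·(-2/t^3)^(15-j), with t-exponent 2j − 3(15−j) = 5j − 45.
Set 5j − 45 = -20: j = 5.
C(15,5) = 3003; 2^5 = 32; (-2)^10 = 1024.
Coefficient = 3003 · 32 · 1024 = 98402304.

98402304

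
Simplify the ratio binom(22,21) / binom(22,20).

2/21

C(n,k+1)/C(n,k) = (n−k)/(k+1) = (22−20)/(20+1) = 2/21.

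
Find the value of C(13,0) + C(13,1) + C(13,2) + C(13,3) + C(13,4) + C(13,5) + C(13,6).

4096

1 + 13 + 78 + 286 + 715 + 1287 + 1716 = 4096.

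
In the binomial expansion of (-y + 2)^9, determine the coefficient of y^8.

The general term is C(9,j)·(-y)^j·(2)^(9-j); the y^8 term has j = 8.
C(9,8) = 9.
Coefficient = C(9,8) · 2^1 = 9 · 2 = 18.

18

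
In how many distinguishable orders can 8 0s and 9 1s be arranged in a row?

24310

Choose positions for the 0s: C(17,8) = 24310.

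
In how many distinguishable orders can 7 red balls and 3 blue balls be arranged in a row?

120

Choose positions for the red balls: C(10,7) = 120.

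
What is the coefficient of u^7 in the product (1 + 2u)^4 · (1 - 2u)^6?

Coefficient of u^7 = Σ_{j} C(4,j)·2^j·C(6,7-j)·(-2)^(7-j) for j from 1 to 4.
= 512 + (-4608) + 7680 + (-2560) = 1024.

1024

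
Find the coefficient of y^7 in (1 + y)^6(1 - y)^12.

-144

Coefficient of y^7 = Σ_{j} C(6,j)·1^j·C(12,7-j)·(-1)^(7-j) for j from 0 to 6.
= (-792) + 5544 + (-11880) + 9900 + (-3300) + 396 + (-12) = -144.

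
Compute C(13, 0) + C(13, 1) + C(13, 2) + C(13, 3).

378

1 + 13 + 78 + 286 = 378.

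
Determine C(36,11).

600805296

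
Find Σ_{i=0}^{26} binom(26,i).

67108864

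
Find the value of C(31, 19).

141120525

C(31,19) = C(31,12) by symmetry.
C(31,12) = (31·30·29·28·27·26·25·24·23·22·21·20) / 12! = 67596957267840000 / 479001600 = 141120525.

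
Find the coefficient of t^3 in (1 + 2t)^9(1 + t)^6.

Coefficient of t^3 = Σ_{j} C(9,j)·2^j·C(6,3-j)·1^(3-j) for j from 0 to 3.
= 20 + 270 + 864 + 672 = 1826.

1826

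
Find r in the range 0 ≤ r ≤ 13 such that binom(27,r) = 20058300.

13

C(27,r) increases on 0 ≤ r ≤ 13. C(27,12) = 17383860 and C(27,13) = 20058300, so r = 13.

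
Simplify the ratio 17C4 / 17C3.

7/2

C(n,k+1)/C(n,k) = (n−k)/(k+1) = (17−3)/(3+1) = 14/4 = 7/2.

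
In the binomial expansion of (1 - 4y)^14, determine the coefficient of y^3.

The general term is C(14,j)·(1)^j·(-4y)^(14-j); the y^3 term has j = 11.
C(14,11) = 364.
Coefficient = C(14,11) · (-4)^3 = 364 · (-64) = -23296.

-23296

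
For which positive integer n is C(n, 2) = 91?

14

n(n−1)/2 = 91 ⇒ n(n−1) = 182. Since 14·13 = 182, n = 14.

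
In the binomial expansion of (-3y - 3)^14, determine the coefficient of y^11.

The general term is C(14,j)·(-3y)^j·(-3)^(14-j); the y^11 term has j = 11.
C(14,11) = 364.
Coefficient = C(14,11) · (-3)^11 · (-3)^3 = 364 · (-177147) · (-27) = 1741000716.

1741000716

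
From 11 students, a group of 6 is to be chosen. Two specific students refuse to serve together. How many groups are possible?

336

All 6-subsets: C(11,6) = 462. Those containing both fixed elements: C(9,4) = 126.
462 − 126 = 336.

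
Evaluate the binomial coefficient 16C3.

560

C(16,3) = (16·15·14) / 3! = 3360 / 6 = 560.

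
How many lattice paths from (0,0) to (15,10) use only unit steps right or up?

Each path is a sequence of 25 steps with 15 rights: C(25,15) = 3268760.

3268760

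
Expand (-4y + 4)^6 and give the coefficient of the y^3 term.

-81920

The general term is C(6,j)·(-4y)^j·(4)^(6-j); the y^3 term has j = 3.
C(6,3) = 20.
Coefficient = C(6,3) · (-4)^3 · 4^3 = 20 · (-64) · 64 = -81920.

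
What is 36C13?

2310789600

C(36,13) = (36·35·34·33·32·31·30·29·28·27·26·25·24) / 13! = 14389334903623680000 / 6227020800 = 2310789600.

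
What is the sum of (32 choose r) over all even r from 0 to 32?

2147483648

Half of (1+1)^32 + (1−1)^32 gives the even-index sum: 2^31 = 2147483648.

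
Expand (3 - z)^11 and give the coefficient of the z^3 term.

The general term is C(11,j)·(3)^j·(-z)^(11-j); the z^3 term has j = 8.
C(11,8) = 165.
Coefficient = C(11,8) · 3^8 · (-1)^3 = 165 · 6561 · (-1) = -1082565.

-1082565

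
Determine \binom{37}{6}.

2324784

C(37,6) = (37·36·35·34·33·32) / 6! = 1673844480 / 720 = 2324784.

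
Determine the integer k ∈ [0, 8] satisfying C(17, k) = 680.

3

C(17,k) increases on 0 ≤ k ≤ 8. C(17,2) = 136 and C(17,3) = 680, so k = 3.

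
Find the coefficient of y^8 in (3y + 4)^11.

The general term is C(11,j)·(3y)^j·(4)^(11-j); the y^8 term has j = 8.
C(11,8) = 165.
Coefficient = C(11,8) · 3^8 · 4^3 = 165 · 6561 · 64 = 69284160.

69284160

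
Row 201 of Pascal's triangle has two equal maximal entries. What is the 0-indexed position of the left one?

For odd n = 201, C(201,i) peaks at i = (n−1)/2 and (n+1)/2; the lesser is 100.

100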